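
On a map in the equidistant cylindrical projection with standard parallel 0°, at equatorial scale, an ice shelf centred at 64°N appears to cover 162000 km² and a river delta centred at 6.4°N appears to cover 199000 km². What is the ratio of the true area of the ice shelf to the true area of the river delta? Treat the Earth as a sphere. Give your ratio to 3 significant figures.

0.359

On the plate carrée, areal scale = h·k = 1 × sec φ, so true area = apparent × cos φ.
True area of ice shelf: 162000 × cos(64°) = 162000 × 0.4384 = 71020 km².
True area of river delta: 199000 × cos(6.4°) = 199000 × 0.9938 = 197800 km².
Ratio = 71020 / 197800 ≈ 0.359.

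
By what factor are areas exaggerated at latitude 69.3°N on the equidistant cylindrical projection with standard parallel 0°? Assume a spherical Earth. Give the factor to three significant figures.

2.83

In the plate carrée (x = Rλ, y = Rφ), meridians are true-scale (h = 1) and parallels are stretched by k = sec φ.
Areal scale = h·k = 1 × sec φ; at 69.3°, h = 1.000, k = 2.829, so h·k = 2.829.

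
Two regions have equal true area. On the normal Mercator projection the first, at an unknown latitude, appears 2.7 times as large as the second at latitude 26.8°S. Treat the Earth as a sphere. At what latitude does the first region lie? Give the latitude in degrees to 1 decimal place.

For equal true areas on Mercator, apparent areas scale as sec²φ, so the ratio is cos²φ₂ / cos²φ₁.
cos²φ₂ / cos²φ₁ = 2.7  ⇒  cos φ₁ = cos 26.8° / √2.7 = 0.8926/1.643 = 0.5432.
φ₁ = arccos(0.5432) ≈ 57.1°.

57.1°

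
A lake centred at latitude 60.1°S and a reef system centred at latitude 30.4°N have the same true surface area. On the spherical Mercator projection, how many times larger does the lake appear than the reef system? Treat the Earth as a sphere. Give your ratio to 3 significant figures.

On Mercator, area is exaggerated by sec²φ = 1/cos²φ.
At 60.1°: sec²(60.1°) = 1/0.4985² = 4.024.
At 30.4°: sec²(30.4°) = 1/0.8625² = 1.344.
Ratio = 4.024/1.344 = cos²(30.4°)/cos²(60.1°) ≈ 2.99.

2.99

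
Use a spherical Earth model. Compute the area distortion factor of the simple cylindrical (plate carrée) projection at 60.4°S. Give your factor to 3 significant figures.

2.02

For the equirectangular projection with φ₀ = 0 (plate carrée), h = 1 along meridians and k = sec φ along parallels.
Areal scale = h·k = 1 × sec φ; at 60.4°, h = 1.000, k = 2.025, so h·k = 2.025.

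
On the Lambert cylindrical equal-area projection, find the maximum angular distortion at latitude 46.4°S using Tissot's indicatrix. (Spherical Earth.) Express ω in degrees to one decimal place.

41.6°

The Lambert cylindrical equal-area projection is the cylindrical equal-area projection with its standard parallel at the equator (φ₀ = 0). A cylindrical equal-area projection with standard parallel φ₀ has meridian scale h = cos φ / cos φ₀ and parallel scale k = cos φ₀ / cos φ (so areas are preserved, h·k = 1).
At 46.4°: h = 0.6896, k = 1.450; principal scales a = 1.450, b = 0.6896.
sin(ω/2) = (a − b)/(a + b) = 0.7605/2.140 = 0.3554, so ω = 2 arcsin(0.3554) ≈ 41.6°.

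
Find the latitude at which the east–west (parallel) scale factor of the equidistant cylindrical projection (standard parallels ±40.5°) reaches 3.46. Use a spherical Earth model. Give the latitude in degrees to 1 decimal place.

The equidistant cylindrical projection with φ₀ = 40.5° has h = 1 (meridians true) and k = cos φ₀ / cos φ along parallels.
k = cos φ₀ / cos φ = 3.46  ⇒  cos φ = cos 40.5° / 3.46 = 0.2198.
φ = arccos(0.2198) ≈ 77.3°.

77.3°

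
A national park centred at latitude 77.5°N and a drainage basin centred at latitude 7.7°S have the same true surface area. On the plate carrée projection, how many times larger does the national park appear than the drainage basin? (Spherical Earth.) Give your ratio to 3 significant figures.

In the plate carrée (x = Rλ, y = Rφ), meridians are true-scale (h = 1) and parallels are stretched by k = sec φ.
Areal scale at 77.5°: h·k = 1.000 × 4.620 = 4.620.
Areal scale at 7.7°: h·k = 1.000 × 1.009 = 1.009.
Ratio = 4.620/1.009 ≈ 4.58.

4.58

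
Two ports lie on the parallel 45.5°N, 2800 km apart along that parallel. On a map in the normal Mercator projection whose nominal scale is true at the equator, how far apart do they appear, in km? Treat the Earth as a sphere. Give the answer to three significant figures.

Mercator is conformal, so the point scale is isotropic: h = k = sec φ = 1/cos φ.
Along the parallel, k = sec 45.5° = 1/0.7009 = 1.427.
Map distance = 2800 × 1.427 ≈ 3990 km.

3990 km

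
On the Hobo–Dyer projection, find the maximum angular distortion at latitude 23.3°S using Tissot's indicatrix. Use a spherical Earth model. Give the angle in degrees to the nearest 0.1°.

Hobo–Dyer is a cylindrical equal-area projection with standard parallels at ±37.5°. For cylindrical equal-area with standard parallel φ₀, h = cos φ / cos φ₀ and k = cos φ₀ / cos φ, so h·k = 1.
At 23.3°: h = 1.158, k = 0.8638; principal scales a = 1.158, b = 0.8638.
sin(ω/2) = (a − b)/(a + b) = 0.2939/2.021 = 0.1454, so ω = 2 arcsin(0.1454) ≈ 16.7°.

16.7°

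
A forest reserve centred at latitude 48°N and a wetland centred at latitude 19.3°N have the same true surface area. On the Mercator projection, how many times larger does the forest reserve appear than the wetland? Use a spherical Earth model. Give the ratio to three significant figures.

1.99

Mercator areal scale is sec²φ.
At 48°: sec²(48°) = 1/0.6691² = 2.233.
At 19.3°: sec²(19.3°) = 1/0.9438² = 1.123.
Ratio = 2.233/1.123 = cos²(19.3°)/cos²(48°) ≈ 1.99.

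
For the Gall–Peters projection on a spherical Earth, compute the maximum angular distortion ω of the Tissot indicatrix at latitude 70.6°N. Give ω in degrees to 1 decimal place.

The Gall–Peters projection is cylindrical equal-area with φ₀ = 45°. A cylindrical equal-area projection with standard parallel φ₀ has meridian scale h = cos φ / cos φ₀ and parallel scale k = cos φ₀ / cos φ (so areas are preserved, h·k = 1).
At 70.6°: h = 0.4697, k = 2.129; principal scales a = 2.129, b = 0.4697.
sin(ω/2) = (a − b)/(a + b) = 1.659/2.599 = 0.6385, so ω = 2 arcsin(0.6385) ≈ 79.4°.

79.4°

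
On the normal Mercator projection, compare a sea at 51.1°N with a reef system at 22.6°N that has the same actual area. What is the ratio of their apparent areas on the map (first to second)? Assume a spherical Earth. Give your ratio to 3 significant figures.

On Mercator, area is exaggerated by sec²φ = 1/cos²φ.
At 51.1°: sec²(51.1°) = 1/0.6280² = 2.536.
At 22.6°: sec²(22.6°) = 1/0.9232² = 1.173.
Ratio = 2.536/1.173 = cos²(22.6°)/cos²(51.1°) ≈ 2.16.

2.16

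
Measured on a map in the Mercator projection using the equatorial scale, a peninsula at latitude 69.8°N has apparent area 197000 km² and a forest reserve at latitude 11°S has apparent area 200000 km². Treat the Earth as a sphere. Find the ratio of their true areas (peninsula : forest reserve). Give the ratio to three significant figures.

0.122

On Mercator the areal scale is sec²φ, so true area = apparent × cos²φ.
True area of peninsula: 197000 × cos²(69.8°) = 197000 × 0.1192 = 23490 km².
True area of forest reserve: 200000 × cos²(11°) = 200000 × 0.9636 = 192700 km².
Ratio = 23490 / 192700 ≈ 0.122.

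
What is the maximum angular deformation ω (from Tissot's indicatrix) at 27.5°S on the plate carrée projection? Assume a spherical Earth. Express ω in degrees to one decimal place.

6.9°

In the plate carrée (x = Rλ, y = Rφ), meridians are true-scale (h = 1) and parallels are stretched by k = sec φ.
At 27.5°: h = 1.000, k = 1.127; principal scales a = 1.127, b = 1.000.
sin(ω/2) = (a − b)/(a + b) = 0.1274/2.127 = 0.05988, so ω = 2 arcsin(0.05988) ≈ 6.9°.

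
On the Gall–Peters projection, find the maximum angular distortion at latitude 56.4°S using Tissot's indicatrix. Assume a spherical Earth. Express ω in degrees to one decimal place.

Gall–Peters is a cylindrical equal-area projection with standard parallels at ±45°. A cylindrical equal-area projection with standard parallel φ₀ has meridian scale h = cos φ / cos φ₀ and parallel scale k = cos φ₀ / cos φ (so areas are preserved, h·k = 1).
At 56.4°: h = 0.7826, k = 1.278; principal scales a = 1.278, b = 0.7826.
sin(ω/2) = (a − b)/(a + b) = 0.4952/2.060 = 0.2403, so ω = 2 arcsin(0.2403) ≈ 27.8°.

27.8°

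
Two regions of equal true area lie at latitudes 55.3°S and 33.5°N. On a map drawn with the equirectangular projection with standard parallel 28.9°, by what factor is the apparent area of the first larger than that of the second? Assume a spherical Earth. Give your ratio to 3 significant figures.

1.46

In the equirectangular projection with standard parallel φ₀ = 28.9° (x = Rλ cos φ₀, y = Rφ), meridians are true-scale (h = 1) and the parallel scale is k = cos φ₀ / cos φ.
Areal scale at 55.3°: h·k = 1.000 × 1.538 = 1.538.
Areal scale at 33.5°: h·k = 1.000 × 1.050 = 1.050.
Ratio = 1.538/1.050 ≈ 1.46.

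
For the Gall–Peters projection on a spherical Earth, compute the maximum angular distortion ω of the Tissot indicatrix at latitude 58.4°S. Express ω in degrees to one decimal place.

Gall–Peters is a cylindrical equal-area projection with standard parallels at ±45°. Cylindrical equal-area (φ₀ = 45°): h = cos φ / cos 45° along meridians, k = cos 45° / cos φ along parallels; h·k = 1.
At 58.4°: h = 0.7410, k = 1.349; principal scales a = 1.349, b = 0.7410.
sin(ω/2) = (a − b)/(a + b) = 0.6084/2.091 = 0.2911, so ω = 2 arcsin(0.2911) ≈ 33.8°.

33.8°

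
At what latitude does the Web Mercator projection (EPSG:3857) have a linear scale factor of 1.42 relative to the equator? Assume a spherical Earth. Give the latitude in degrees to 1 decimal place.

45.2°

Mercator scale is k = sec φ = 1/cos φ.
1/cos φ = 1.42  ⇒  cos φ = 0.7042  ⇒  φ = arccos(0.7042) ≈ 45.2°.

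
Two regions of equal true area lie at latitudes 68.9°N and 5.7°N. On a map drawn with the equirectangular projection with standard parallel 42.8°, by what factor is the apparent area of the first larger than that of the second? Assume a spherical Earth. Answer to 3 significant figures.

2.76

The equidistant cylindrical projection with φ₀ = 42.8° has h = 1 (meridians true) and k = cos φ₀ / cos φ along parallels.
Areal scale at 68.9°: h·k = 1.000 × 2.038 = 2.038.
Areal scale at 5.7°: h·k = 1.000 × 0.7374 = 0.7374.
Ratio = 2.038/0.7374 ≈ 2.76.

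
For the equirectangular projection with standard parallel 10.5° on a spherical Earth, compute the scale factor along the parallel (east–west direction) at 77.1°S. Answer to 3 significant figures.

4.40

In the equirectangular projection with standard parallel φ₀ = 10.5° (x = Rλ cos φ₀, y = Rφ), meridians are true-scale (h = 1) and the parallel scale is k = cos φ₀ / cos φ.
k = cos 10.5° / cos 77.1° = 0.9833/0.2233 = 4.404.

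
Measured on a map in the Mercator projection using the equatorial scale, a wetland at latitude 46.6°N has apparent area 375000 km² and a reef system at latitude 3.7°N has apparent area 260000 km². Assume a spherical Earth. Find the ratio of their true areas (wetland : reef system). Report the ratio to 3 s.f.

0.684

Since Mercator area scale is 1/cos²φ, the true area equals the apparent area multiplied by cos²φ.
True area of wetland: 375000 × cos²(46.6°) = 375000 × 0.4721 = 177000 km².
True area of reef system: 260000 × cos²(3.7°) = 260000 × 0.9958 = 258900 km².
Ratio = 177000 / 258900 ≈ 0.684.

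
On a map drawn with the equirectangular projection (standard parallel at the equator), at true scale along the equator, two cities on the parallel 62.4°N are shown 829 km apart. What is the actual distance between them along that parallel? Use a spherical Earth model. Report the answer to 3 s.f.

384 km

Plate carrée maps x = Rλ, y = Rφ. The meridian scale is h = 1 and the parallel scale is k = 1/cos φ = sec φ.
Along the parallel at 62.4°, map distances are exaggerated by k = sec 62.4° = 2.158.
True distance = 829 / 2.158 = 829 × cos 62.4° ≈ 384 km.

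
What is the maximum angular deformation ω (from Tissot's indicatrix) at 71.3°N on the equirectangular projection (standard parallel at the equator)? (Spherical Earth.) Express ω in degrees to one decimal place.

For the equirectangular projection with φ₀ = 0 (plate carrée), h = 1 along meridians and k = sec φ along parallels.
At 71.3°: h = 1.000, k = 3.119; principal scales a = 3.119, b = 1.000.
sin(ω/2) = (a − b)/(a + b) = 2.119/4.119 = 0.5144, so ω = 2 arcsin(0.5144) ≈ 61.9°.

61.9°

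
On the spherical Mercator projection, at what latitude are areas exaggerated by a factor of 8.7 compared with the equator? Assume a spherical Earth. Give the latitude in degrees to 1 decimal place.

70.2°

Mercator areal scale is sec²φ.
sec²φ = 8.7  ⇒  cos²φ = 0.1149  ⇒  cos φ = 0.3390.
φ = arccos(0.3390) ≈ 70.2°.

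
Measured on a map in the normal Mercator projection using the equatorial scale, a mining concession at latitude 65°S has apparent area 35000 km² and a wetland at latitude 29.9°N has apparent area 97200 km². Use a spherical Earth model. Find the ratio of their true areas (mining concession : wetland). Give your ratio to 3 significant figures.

Mercator's areal exaggeration is sec²φ; hence true area = (apparent area) · cos²φ.
True area of mining concession: 35000 × cos²(65°) = 35000 × 0.1786 = 6251 km².
True area of wetland: 97200 × cos²(29.9°) = 97200 × 0.7515 = 73050 km².
Ratio = 6251 / 73050 ≈ 0.0856.

0.0856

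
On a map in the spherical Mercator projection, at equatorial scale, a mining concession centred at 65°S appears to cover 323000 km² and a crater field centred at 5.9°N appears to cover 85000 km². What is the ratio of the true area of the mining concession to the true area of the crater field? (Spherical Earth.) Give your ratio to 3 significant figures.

Mercator's areal exaggeration is sec²φ; hence true area = (apparent area) · cos²φ.
True area of mining concession: 323000 × cos²(65°) = 323000 × 0.1786 = 57690 km².
True area of crater field: 85000 × cos²(5.9°) = 85000 × 0.9894 = 84100 km².
Ratio = 57690 / 84100 ≈ 0.686.

0.686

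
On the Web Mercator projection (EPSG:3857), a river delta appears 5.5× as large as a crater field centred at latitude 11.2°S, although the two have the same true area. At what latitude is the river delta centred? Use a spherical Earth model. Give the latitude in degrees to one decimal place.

Mercator areal scale is sec²φ, so apparent-area ratio = sec²φ₁ / sec²φ₂ = cos²φ₂ / cos²φ₁.
cos²φ₂ / cos²φ₁ = 5.5  ⇒  cos φ₁ = cos 11.2° / √5.5 = 0.9810/2.345 = 0.4183.
φ₁ = arccos(0.4183) ≈ 65.3°.

65.3°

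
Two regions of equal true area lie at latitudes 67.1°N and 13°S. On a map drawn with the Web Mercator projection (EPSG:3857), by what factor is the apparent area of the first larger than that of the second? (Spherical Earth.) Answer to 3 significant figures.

6.27

On Mercator, area is exaggerated by sec²φ = 1/cos²φ.
At 67.1°: sec²(67.1°) = 1/0.3891² = 6.604.
At 13°: sec²(13°) = 1/0.9744² = 1.053.
Ratio = 6.604/1.053 = cos²(13°)/cos²(67.1°) ≈ 6.27.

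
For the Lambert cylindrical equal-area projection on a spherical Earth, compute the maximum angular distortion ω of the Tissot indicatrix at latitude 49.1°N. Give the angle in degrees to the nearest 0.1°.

The Lambert cylindrical equal-area projection is the cylindrical equal-area projection with its standard parallel at the equator (φ₀ = 0). A cylindrical equal-area projection with standard parallel φ₀ has meridian scale h = cos φ / cos φ₀ and parallel scale k = cos φ₀ / cos φ (so areas are preserved, h·k = 1).
At 49.1°: h = 0.6547, k = 1.527; principal scales a = 1.527, b = 0.6547.
sin(ω/2) = (a − b)/(a + b) = 0.8726/2.182 = 0.3999, so ω = 2 arcsin(0.3999) ≈ 47.1°.

47.1°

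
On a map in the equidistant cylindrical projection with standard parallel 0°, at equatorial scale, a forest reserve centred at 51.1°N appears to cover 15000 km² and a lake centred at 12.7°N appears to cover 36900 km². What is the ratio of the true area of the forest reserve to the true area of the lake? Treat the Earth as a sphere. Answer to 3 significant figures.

On the plate carrée, areal scale = h·k = 1 × sec φ, so true area = apparent × cos φ.
True area of forest reserve: 15000 × cos(51.1°) = 15000 × 0.6280 = 9419 km².
True area of lake: 36900 × cos(12.7°) = 36900 × 0.9755 = 36000 km².
Ratio = 9419 / 36000 ≈ 0.262.

0.262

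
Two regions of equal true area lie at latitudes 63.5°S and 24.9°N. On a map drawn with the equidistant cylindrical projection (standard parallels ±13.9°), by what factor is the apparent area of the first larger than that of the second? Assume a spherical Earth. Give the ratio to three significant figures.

In the equirectangular projection with standard parallel φ₀ = 13.9° (x = Rλ cos φ₀, y = Rφ), meridians are true-scale (h = 1) and the parallel scale is k = cos φ₀ / cos φ.
Areal scale at 63.5°: h·k = 1.000 × 2.176 = 2.176.
Areal scale at 24.9°: h·k = 1.000 × 1.070 = 1.070.
Ratio = 2.176/1.070 ≈ 2.03.

2.03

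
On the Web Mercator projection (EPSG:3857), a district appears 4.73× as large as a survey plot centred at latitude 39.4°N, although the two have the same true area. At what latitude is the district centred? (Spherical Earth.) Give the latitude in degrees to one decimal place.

69.2°

For equal true areas on Mercator, apparent areas scale as sec²φ, so the ratio is cos²φ₂ / cos²φ₁.
cos²φ₂ / cos²φ₁ = 4.73  ⇒  cos φ₁ = cos 39.4° / √4.73 = 0.7727/2.175 = 0.3553.
φ₁ = arccos(0.3553) ≈ 69.2°.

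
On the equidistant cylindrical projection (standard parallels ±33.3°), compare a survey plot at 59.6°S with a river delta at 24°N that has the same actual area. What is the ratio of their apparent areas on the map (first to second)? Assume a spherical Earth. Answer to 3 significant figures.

1.81

With standard parallel φ₀ = 33.3°, the equirectangular projection gives x = Rλ cos φ₀, y = Rφ, so h = 1 and k = cos 33.3° / cos φ.
Areal scale at 59.6°: h·k = 1.000 × 1.652 = 1.652.
Areal scale at 24°: h·k = 1.000 × 0.9149 = 0.9149.
Ratio = 1.652/0.9149 ≈ 1.81.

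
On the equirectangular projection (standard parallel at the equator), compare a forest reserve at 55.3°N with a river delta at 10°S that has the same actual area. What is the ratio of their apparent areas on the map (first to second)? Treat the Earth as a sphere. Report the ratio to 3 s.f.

For the equirectangular projection with φ₀ = 0 (plate carrée), h = 1 along meridians and k = sec φ along parallels.
Areal scale at 55.3°: h·k = 1.000 × 1.757 = 1.757.
Areal scale at 10°: h·k = 1.000 × 1.015 = 1.015.
Ratio = 1.757/1.015 ≈ 1.73.

1.73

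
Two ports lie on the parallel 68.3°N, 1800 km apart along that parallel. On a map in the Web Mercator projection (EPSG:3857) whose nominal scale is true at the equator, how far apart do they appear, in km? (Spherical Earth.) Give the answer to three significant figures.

For Mercator, h = k = sec φ (a conformal cylindrical projection has a single point scale, 1/cos φ).
Along the parallel, k = sec 68.3° = 1/0.3697 = 2.705.
Map distance = 1800 × 2.705 ≈ 4870 km.

4870 km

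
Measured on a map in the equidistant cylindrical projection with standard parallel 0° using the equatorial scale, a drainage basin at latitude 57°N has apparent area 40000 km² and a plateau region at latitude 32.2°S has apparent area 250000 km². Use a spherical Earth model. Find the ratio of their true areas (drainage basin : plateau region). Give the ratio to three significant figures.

0.103

On the plate carrée, areal scale = h·k = 1 × sec φ, so true area = apparent × cos φ.
True area of drainage basin: 40000 × cos(57°) = 40000 × 0.5446 = 21790 km².
True area of plateau region: 250000 × cos(32.2°) = 250000 × 0.8462 = 211500 km².
Ratio = 21790 / 211500 ≈ 0.103.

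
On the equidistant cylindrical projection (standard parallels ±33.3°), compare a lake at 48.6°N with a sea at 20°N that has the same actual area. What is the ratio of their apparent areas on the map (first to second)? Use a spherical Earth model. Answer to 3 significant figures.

With standard parallel φ₀ = 33.3°, the equirectangular projection gives x = Rλ cos φ₀, y = Rφ, so h = 1 and k = cos 33.3° / cos φ.
Areal scale at 48.6°: h·k = 1.000 × 1.264 = 1.264.
Areal scale at 20°: h·k = 1.000 × 0.8894 = 0.8894.
Ratio = 1.264/0.8894 ≈ 1.42.

1.42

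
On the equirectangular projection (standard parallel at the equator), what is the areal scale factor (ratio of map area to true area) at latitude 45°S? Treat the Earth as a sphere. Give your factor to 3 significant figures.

In the plate carrée (x = Rλ, y = Rφ), meridians are true-scale (h = 1) and parallels are stretched by k = sec φ.
Areal scale = h·k = 1 × sec φ; at 45°, h = 1.000, k = 1.414, so h·k = 1.414.

1.41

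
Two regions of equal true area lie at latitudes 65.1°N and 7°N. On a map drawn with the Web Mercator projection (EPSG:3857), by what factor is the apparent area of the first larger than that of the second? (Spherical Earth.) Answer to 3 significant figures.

Mercator is conformal with k = sec φ, so areal scale = k² = sec²φ.
At 65.1°: sec²(65.1°) = 1/0.4210² = 5.641.
At 7°: sec²(7°) = 1/0.9925² = 1.015.
Ratio = 5.641/1.015 = cos²(7°)/cos²(65.1°) ≈ 5.56.

5.56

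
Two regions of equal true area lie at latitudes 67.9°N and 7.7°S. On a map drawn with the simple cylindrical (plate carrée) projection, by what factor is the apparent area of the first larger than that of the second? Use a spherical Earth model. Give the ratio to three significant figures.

For the equirectangular projection with φ₀ = 0 (plate carrée), h = 1 along meridians and k = sec φ along parallels.
Areal scale at 67.9°: h·k = 1.000 × 2.658 = 2.658.
Areal scale at 7.7°: h·k = 1.000 × 1.009 = 1.009.
Ratio = 2.658/1.009 ≈ 2.63.

2.63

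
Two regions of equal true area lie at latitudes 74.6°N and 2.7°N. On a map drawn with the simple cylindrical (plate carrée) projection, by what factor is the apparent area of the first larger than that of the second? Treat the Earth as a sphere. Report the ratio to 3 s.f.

3.76

Plate carrée maps x = Rλ, y = Rφ. The meridian scale is h = 1 and the parallel scale is k = 1/cos φ = sec φ.
Areal scale at 74.6°: h·k = 1.000 × 3.766 = 3.766.
Areal scale at 2.7°: h·k = 1.000 × 1.001 = 1.001.
Ratio = 3.766/1.001 ≈ 3.76.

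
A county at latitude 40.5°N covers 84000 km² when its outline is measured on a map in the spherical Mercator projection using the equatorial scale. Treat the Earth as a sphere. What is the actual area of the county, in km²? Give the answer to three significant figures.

The Mercator projection is conformal; its linear scale factor is the same in every direction and equals sec φ = 1/cos φ.
Areal scale = k² = sec²φ = 1/cos²(40.5°) = 1/0.7604² = 1.729.
True area = apparent / (areal scale) = 84000 / 1.729 ≈ 48600 km².

48600 km²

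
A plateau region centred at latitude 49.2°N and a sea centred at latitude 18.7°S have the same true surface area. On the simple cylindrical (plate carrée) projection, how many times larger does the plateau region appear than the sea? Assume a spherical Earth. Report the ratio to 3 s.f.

1.45

In the plate carrée (x = Rλ, y = Rφ), meridians are true-scale (h = 1) and parallels are stretched by k = sec φ.
Areal scale at 49.2°: h·k = 1.000 × 1.530 = 1.530.
Areal scale at 18.7°: h·k = 1.000 × 1.056 = 1.056.
Ratio = 1.530/1.056 ≈ 1.45.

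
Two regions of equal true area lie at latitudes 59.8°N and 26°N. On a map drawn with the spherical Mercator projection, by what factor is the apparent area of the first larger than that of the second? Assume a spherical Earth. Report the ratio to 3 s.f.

Mercator areal scale is sec²φ.
At 59.8°: sec²(59.8°) = 1/0.5030² = 3.952.
At 26°: sec²(26°) = 1/0.8988² = 1.238.
Ratio = 3.952/1.238 = cos²(26°)/cos²(59.8°) ≈ 3.19.

3.19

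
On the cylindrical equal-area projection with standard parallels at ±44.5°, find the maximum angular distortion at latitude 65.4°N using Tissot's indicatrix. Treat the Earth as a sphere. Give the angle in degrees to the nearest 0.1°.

58.9°

For cylindrical equal-area with standard parallel φ₀, h = cos φ / cos φ₀ and k = cos φ₀ / cos φ, so h·k = 1.
At 65.4°: h = 0.5836, k = 1.713; principal scales a = 1.713, b = 0.5836.
sin(ω/2) = (a − b)/(a + b) = 1.130/2.297 = 0.4918, so ω = 2 arcsin(0.4918) ≈ 58.9°.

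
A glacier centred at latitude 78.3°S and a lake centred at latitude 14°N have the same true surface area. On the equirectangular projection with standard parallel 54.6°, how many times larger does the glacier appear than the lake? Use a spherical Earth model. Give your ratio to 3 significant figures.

In the equirectangular projection with standard parallel φ₀ = 54.6° (x = Rλ cos φ₀, y = Rφ), meridians are true-scale (h = 1) and the parallel scale is k = cos φ₀ / cos φ.
Areal scale at 78.3°: h·k = 1.000 × 2.857 = 2.857.
Areal scale at 14°: h·k = 1.000 × 0.5970 = 0.5970.
Ratio = 2.857/0.5970 ≈ 4.78.

4.78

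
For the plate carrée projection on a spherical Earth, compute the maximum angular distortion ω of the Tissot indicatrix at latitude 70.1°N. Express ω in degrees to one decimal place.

In the plate carrée (x = Rλ, y = Rφ), meridians are true-scale (h = 1) and parallels are stretched by k = sec φ.
At 70.1°: h = 1.000, k = 2.938; principal scales a = 2.938, b = 1.000.
sin(ω/2) = (a − b)/(a + b) = 1.938/3.938 = 0.4921, so ω = 2 arcsin(0.4921) ≈ 59.0°.

59.0°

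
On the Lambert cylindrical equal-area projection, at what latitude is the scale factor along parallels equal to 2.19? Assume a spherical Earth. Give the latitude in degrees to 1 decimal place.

62.8°

The Lambert cylindrical equal-area projection is the cylindrical equal-area projection with its standard parallel at the equator (φ₀ = 0). A cylindrical equal-area projection with standard parallel φ₀ has meridian scale h = cos φ / cos φ₀ and parallel scale k = cos φ₀ / cos φ (so areas are preserved, h·k = 1).
k = cos φ₀ / cos φ = 2.19  ⇒  cos φ = cos 0° / 2.19 = 0.4566.
φ = arccos(0.4566) ≈ 62.8°.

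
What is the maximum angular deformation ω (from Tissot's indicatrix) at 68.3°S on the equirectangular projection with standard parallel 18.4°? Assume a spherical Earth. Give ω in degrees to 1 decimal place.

52.1°

The equidistant cylindrical projection with φ₀ = 18.4° has h = 1 (meridians true) and k = cos φ₀ / cos φ along parallels.
At 68.3°: h = 1.000, k = 2.566; principal scales a = 2.566, b = 1.000.
sin(ω/2) = (a − b)/(a + b) = 1.566/3.566 = 0.4392, so ω = 2 arcsin(0.4392) ≈ 52.1°.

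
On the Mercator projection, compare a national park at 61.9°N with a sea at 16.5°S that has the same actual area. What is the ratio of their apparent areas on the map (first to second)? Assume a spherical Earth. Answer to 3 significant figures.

4.14

Mercator is conformal with k = sec φ, so areal scale = k² = sec²φ.
At 61.9°: sec²(61.9°) = 1/0.4710² = 4.508.
At 16.5°: sec²(16.5°) = 1/0.9588² = 1.088.
Ratio = 4.508/1.088 = cos²(16.5°)/cos²(61.9°) ≈ 4.14.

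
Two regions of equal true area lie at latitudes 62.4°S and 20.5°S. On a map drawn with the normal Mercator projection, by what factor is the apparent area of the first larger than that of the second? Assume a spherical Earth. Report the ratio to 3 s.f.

Mercator is conformal with k = sec φ, so areal scale = k² = sec²φ.
At 62.4°: sec²(62.4°) = 1/0.4633² = 4.659.
At 20.5°: sec²(20.5°) = 1/0.9367² = 1.140.
Ratio = 4.659/1.140 = cos²(20.5°)/cos²(62.4°) ≈ 4.09.

4.09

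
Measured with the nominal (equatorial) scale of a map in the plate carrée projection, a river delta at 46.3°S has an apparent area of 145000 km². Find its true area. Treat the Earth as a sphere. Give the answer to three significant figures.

100000 km²

For the equirectangular projection with φ₀ = 0 (plate carrée), h = 1 along meridians and k = sec φ along parallels.
Areal scale = h·k = 1 × sec φ; at 46.3°, h = 1.000, k = 1.447, so h·k = 1.447.
True area = apparent / (areal scale) = 145000 / 1.447 ≈ 100000 km².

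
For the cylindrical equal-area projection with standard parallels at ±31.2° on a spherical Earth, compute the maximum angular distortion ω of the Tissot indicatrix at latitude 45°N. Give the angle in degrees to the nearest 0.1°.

A cylindrical equal-area projection with standard parallel φ₀ has meridian scale h = cos φ / cos φ₀ and parallel scale k = cos φ₀ / cos φ (so areas are preserved, h·k = 1).
At 45°: h = 0.8267, k = 1.210; principal scales a = 1.210, b = 0.8267.
sin(ω/2) = (a − b)/(a + b) = 0.3830/2.036 = 0.1881, so ω = 2 arcsin(0.1881) ≈ 21.7°.

21.7°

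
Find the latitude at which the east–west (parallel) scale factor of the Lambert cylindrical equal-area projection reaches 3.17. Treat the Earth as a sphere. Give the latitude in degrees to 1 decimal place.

71.6°

The Lambert cylindrical equal-area projection is the cylindrical equal-area projection with its standard parallel at the equator (φ₀ = 0). For cylindrical equal-area with standard parallel φ₀, h = cos φ / cos φ₀ and k = cos φ₀ / cos φ, so h·k = 1.
k = cos φ₀ / cos φ = 3.17  ⇒  cos φ = cos 0° / 3.17 = 0.3155.
φ = arccos(0.3155) ≈ 71.6°.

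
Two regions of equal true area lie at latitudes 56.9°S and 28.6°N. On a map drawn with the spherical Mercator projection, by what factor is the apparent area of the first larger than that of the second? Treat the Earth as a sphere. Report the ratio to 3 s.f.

2.58

On Mercator, area is exaggerated by sec²φ = 1/cos²φ.
At 56.9°: sec²(56.9°) = 1/0.5461² = 3.353.
At 28.6°: sec²(28.6°) = 1/0.8780² = 1.297.
Ratio = 3.353/1.297 = cos²(28.6°)/cos²(56.9°) ≈ 2.58.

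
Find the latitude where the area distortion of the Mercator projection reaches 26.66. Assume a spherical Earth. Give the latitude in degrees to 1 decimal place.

78.8°

Mercator areal scale is sec²φ.
sec²φ = 26.66  ⇒  cos²φ = 0.03751  ⇒  cos φ = 0.1937.
φ = arccos(0.1937) ≈ 78.8°.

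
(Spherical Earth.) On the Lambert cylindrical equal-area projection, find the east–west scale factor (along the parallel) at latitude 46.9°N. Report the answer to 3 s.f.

The Lambert cylindrical equal-area projection is the cylindrical equal-area projection with its standard parallel at the equator (φ₀ = 0). A cylindrical equal-area projection with standard parallel φ₀ has meridian scale h = cos φ / cos φ₀ and parallel scale k = cos φ₀ / cos φ (so areas are preserved, h·k = 1).
k = cos 0° / cos 46.9° = 1.000/0.6833 = 1.464.

1.46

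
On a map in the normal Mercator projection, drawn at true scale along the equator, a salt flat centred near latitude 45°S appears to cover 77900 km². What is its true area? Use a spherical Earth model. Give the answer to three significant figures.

39000 km²

Mercator is conformal, so the point scale is isotropic: h = k = sec φ = 1/cos φ.
Areal scale = k² = sec²φ = 1/cos²(45°) = 1/0.7071² = 2.000.
True area = apparent / (areal scale) = 77900 / 2.000 ≈ 39000 km².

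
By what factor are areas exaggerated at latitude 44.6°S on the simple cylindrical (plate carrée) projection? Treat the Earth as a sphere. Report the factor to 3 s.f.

1.40

In the plate carrée (x = Rλ, y = Rφ), meridians are true-scale (h = 1) and parallels are stretched by k = sec φ.
Areal scale = h·k = 1 × sec φ; at 44.6°, h = 1.000, k = 1.404, so h·k = 1.404.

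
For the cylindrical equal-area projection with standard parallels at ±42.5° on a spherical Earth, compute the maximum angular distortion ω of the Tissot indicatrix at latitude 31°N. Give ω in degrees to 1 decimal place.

Cylindrical equal-area (φ₀ = 42.5°): h = cos φ / cos 42.5° along meridians, k = cos 42.5° / cos φ along parallels; h·k = 1.
At 31°: h = 1.163, k = 0.8601; principal scales a = 1.163, b = 0.8601.
sin(ω/2) = (a − b)/(a + b) = 0.3025/2.023 = 0.1495, so ω = 2 arcsin(0.1495) ≈ 17.2°.

17.2°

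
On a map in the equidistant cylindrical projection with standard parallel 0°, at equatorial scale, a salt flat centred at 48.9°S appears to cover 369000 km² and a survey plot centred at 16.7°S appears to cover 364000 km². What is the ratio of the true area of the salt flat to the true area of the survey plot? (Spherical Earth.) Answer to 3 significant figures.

0.696

On the plate carrée, areal scale = h·k = 1 × sec φ, so true area = apparent × cos φ.
True area of salt flat: 369000 × cos(48.9°) = 369000 × 0.6574 = 242600 km².
True area of survey plot: 364000 × cos(16.7°) = 364000 × 0.9578 = 348600 km².
Ratio = 242600 / 348600 ≈ 0.696.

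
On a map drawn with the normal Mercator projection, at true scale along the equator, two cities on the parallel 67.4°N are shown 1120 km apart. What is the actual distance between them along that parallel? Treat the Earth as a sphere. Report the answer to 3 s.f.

430 km

For Mercator, h = k = sec φ (a conformal cylindrical projection has a single point scale, 1/cos φ).
Along the parallel at 67.4°, map distances are exaggerated by k = sec 67.4° = 2.602.
True distance = 1120 / 2.602 = 1120 × cos 67.4° ≈ 430 km.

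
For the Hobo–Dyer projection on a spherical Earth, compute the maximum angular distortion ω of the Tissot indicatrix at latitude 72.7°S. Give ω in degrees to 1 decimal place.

97.8°

Hobo–Dyer is a cylindrical equal-area projection with standard parallels at ±37.5°. Cylindrical equal-area (φ₀ = 37.5°): h = cos φ / cos 37.5° along meridians, k = cos 37.5° / cos φ along parallels; h·k = 1.
At 72.7°: h = 0.3748, k = 2.668; principal scales a = 2.668, b = 0.3748.
sin(ω/2) = (a − b)/(a + b) = 2.293/3.043 = 0.7536, so ω = 2 arcsin(0.7536) ≈ 97.8°.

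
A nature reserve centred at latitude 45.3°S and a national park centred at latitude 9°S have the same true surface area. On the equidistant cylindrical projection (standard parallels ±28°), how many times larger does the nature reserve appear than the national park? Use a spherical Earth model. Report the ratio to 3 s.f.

In the equirectangular projection with standard parallel φ₀ = 28° (x = Rλ cos φ₀, y = Rφ), meridians are true-scale (h = 1) and the parallel scale is k = cos φ₀ / cos φ.
Areal scale at 45.3°: h·k = 1.000 × 1.255 = 1.255.
Areal scale at 9°: h·k = 1.000 × 0.8940 = 0.8940.
Ratio = 1.255/0.8940 ≈ 1.40.

1.40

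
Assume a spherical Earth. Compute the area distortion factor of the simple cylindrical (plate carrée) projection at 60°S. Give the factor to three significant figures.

2.00

In the plate carrée (x = Rλ, y = Rφ), meridians are true-scale (h = 1) and parallels are stretched by k = sec φ.
Areal scale = h·k = 1 × sec φ; at 60°, h = 1.000, k = 2.000, so h·k = 2.000.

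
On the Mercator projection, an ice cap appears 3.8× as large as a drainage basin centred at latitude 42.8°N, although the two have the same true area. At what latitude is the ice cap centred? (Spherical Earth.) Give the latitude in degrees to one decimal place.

67.9°

Mercator areal scale is sec²φ, so apparent-area ratio = sec²φ₁ / sec²φ₂ = cos²φ₂ / cos²φ₁.
cos²φ₂ / cos²φ₁ = 3.8  ⇒  cos φ₁ = cos 42.8° / √3.8 = 0.7337/1.949 = 0.3764.
φ₁ = arccos(0.3764) ≈ 67.9°.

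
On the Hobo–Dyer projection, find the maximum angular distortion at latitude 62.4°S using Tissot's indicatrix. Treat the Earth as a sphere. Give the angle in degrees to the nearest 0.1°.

Hobo–Dyer is a cylindrical equal-area projection with standard parallels at ±37.5°. For cylindrical equal-area with standard parallel φ₀, h = cos φ / cos φ₀ and k = cos φ₀ / cos φ, so h·k = 1.
At 62.4°: h = 0.5840, k = 1.712; principal scales a = 1.712, b = 0.5840.
sin(ω/2) = (a − b)/(a + b) = 1.128/2.296 = 0.4914, so ω = 2 arcsin(0.4914) ≈ 58.9°.

58.9°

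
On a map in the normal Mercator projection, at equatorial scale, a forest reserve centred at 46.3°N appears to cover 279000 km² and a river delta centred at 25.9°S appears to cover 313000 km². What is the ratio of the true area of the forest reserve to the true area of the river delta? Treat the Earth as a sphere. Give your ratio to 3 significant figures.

On Mercator the areal scale is sec²φ, so true area = apparent × cos²φ.
True area of forest reserve: 279000 × cos²(46.3°) = 279000 × 0.4773 = 133200 km².
True area of river delta: 313000 × cos²(25.9°) = 313000 × 0.8092 = 253300 km².
Ratio = 133200 / 253300 ≈ 0.526.

0.526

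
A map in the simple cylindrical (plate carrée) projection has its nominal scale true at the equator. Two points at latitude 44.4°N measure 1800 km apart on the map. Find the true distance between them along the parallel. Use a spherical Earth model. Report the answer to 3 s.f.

For the equirectangular projection with φ₀ = 0 (plate carrée), h = 1 along meridians and k = sec φ along parallels.
Along the parallel at 44.4°, map distances are exaggerated by k = sec 44.4° = 1.400.
True distance = 1800 / 1.400 = 1800 × cos 44.4° ≈ 1290 km.

1290 km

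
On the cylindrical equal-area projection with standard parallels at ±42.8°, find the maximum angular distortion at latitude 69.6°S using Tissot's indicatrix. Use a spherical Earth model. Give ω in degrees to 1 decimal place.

78.4°

Cylindrical equal-area (φ₀ = 42.8°): h = cos φ / cos 42.8° along meridians, k = cos 42.8° / cos φ along parallels; h·k = 1.
At 69.6°: h = 0.4751, k = 2.105; principal scales a = 2.105, b = 0.4751.
sin(ω/2) = (a − b)/(a + b) = 1.630/2.580 = 0.6317, so ω = 2 arcsin(0.6317) ≈ 78.4°.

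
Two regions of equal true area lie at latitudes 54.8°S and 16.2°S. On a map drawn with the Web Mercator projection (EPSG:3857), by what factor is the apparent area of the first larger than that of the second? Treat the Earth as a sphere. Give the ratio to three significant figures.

2.78

Mercator areal scale is sec²φ.
At 54.8°: sec²(54.8°) = 1/0.5764² = 3.010.
At 16.2°: sec²(16.2°) = 1/0.9603² = 1.084.
Ratio = 3.010/1.084 = cos²(16.2°)/cos²(54.8°) ≈ 2.78.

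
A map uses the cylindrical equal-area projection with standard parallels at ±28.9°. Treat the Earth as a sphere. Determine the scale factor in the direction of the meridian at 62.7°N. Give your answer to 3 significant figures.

Cylindrical equal-area (φ₀ = 28.9°): h = cos φ / cos 28.9° along meridians, k = cos 28.9° / cos φ along parallels; h·k = 1.
h = cos 62.7° / cos 28.9° = 0.4586/0.8755 = 0.5239.

0.524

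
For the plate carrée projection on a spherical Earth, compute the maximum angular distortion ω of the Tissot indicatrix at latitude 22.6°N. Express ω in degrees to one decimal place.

4.6°

For the equirectangular projection with φ₀ = 0 (plate carrée), h = 1 along meridians and k = sec φ along parallels.
At 22.6°: h = 1.000, k = 1.083; principal scales a = 1.083, b = 1.000.
sin(ω/2) = (a − b)/(a + b) = 0.08318/2.083 = 0.03993, so ω = 2 arcsin(0.03993) ≈ 4.6°.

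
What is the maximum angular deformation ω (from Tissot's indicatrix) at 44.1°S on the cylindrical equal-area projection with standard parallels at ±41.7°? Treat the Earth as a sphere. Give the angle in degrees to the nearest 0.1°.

4.5°

A cylindrical equal-area projection with standard parallel φ₀ has meridian scale h = cos φ / cos φ₀ and parallel scale k = cos φ₀ / cos φ (so areas are preserved, h·k = 1).
At 44.1°: h = 0.9618, k = 1.040; principal scales a = 1.040, b = 0.9618.
sin(ω/2) = (a − b)/(a + b) = 0.07789/2.002 = 0.03892, so ω = 2 arcsin(0.03892) ≈ 4.5°.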